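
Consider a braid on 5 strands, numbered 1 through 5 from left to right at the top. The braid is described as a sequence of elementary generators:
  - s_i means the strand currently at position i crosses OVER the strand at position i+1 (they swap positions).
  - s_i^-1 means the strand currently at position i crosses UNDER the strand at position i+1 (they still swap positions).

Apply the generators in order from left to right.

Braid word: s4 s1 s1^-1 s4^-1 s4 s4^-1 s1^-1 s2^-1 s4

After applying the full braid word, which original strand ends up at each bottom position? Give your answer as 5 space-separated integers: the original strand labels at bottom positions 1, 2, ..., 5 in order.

Gen 1 (s4): strand 4 crosses over strand 5. Perm now: [1 2 3 5 4]
Gen 2 (s1): strand 1 crosses over strand 2. Perm now: [2 1 3 5 4]
Gen 3 (s1^-1): strand 2 crosses under strand 1. Perm now: [1 2 3 5 4]
Gen 4 (s4^-1): strand 5 crosses under strand 4. Perm now: [1 2 3 4 5]
Gen 5 (s4): strand 4 crosses over strand 5. Perm now: [1 2 3 5 4]
Gen 6 (s4^-1): strand 5 crosses under strand 4. Perm now: [1 2 3 4 5]
Gen 7 (s1^-1): strand 1 crosses under strand 2. Perm now: [2 1 3 4 5]
Gen 8 (s2^-1): strand 1 crosses under strand 3. Perm now: [2 3 1 4 5]
Gen 9 (s4): strand 4 crosses over strand 5. Perm now: [2 3 1 5 4]

Answer: 2 3 1 5 4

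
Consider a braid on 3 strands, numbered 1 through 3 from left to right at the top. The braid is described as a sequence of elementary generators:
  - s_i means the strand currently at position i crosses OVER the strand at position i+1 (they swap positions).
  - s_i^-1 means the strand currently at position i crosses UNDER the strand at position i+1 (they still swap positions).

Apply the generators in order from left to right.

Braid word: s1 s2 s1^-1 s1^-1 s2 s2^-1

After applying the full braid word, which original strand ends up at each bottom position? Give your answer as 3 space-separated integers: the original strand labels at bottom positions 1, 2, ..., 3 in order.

Gen 1 (s1): strand 1 crosses over strand 2. Perm now: [2 1 3]
Gen 2 (s2): strand 1 crosses over strand 3. Perm now: [2 3 1]
Gen 3 (s1^-1): strand 2 crosses under strand 3. Perm now: [3 2 1]
Gen 4 (s1^-1): strand 3 crosses under strand 2. Perm now: [2 3 1]
Gen 5 (s2): strand 3 crosses over strand 1. Perm now: [2 1 3]
Gen 6 (s2^-1): strand 1 crosses under strand 3. Perm now: [2 3 1]

Answer: 2 3 1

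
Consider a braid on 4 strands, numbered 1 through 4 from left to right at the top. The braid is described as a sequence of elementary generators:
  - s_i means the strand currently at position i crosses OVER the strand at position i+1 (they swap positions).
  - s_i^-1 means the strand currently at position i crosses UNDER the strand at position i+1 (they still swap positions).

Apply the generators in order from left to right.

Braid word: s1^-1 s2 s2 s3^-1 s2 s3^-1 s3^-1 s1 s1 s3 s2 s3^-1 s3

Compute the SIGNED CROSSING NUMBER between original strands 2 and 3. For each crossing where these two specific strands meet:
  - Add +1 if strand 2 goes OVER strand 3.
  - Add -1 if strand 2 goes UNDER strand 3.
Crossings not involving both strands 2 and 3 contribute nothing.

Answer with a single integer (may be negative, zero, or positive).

Gen 1: crossing 1x2. Both 2&3? no. Sum: 0
Gen 2: crossing 1x3. Both 2&3? no. Sum: 0
Gen 3: crossing 3x1. Both 2&3? no. Sum: 0
Gen 4: crossing 3x4. Both 2&3? no. Sum: 0
Gen 5: crossing 1x4. Both 2&3? no. Sum: 0
Gen 6: crossing 1x3. Both 2&3? no. Sum: 0
Gen 7: crossing 3x1. Both 2&3? no. Sum: 0
Gen 8: crossing 2x4. Both 2&3? no. Sum: 0
Gen 9: crossing 4x2. Both 2&3? no. Sum: 0
Gen 10: crossing 1x3. Both 2&3? no. Sum: 0
Gen 11: crossing 4x3. Both 2&3? no. Sum: 0
Gen 12: crossing 4x1. Both 2&3? no. Sum: 0
Gen 13: crossing 1x4. Both 2&3? no. Sum: 0

Answer: 0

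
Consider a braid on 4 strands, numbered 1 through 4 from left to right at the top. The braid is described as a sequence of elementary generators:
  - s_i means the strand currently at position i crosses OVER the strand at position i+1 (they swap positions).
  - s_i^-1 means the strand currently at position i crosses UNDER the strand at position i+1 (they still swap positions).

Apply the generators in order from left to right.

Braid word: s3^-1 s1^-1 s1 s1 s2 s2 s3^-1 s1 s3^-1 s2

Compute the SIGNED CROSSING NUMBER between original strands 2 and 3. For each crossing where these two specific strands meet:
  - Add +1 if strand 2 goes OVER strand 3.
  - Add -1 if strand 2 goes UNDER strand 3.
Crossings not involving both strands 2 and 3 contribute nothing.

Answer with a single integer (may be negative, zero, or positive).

Answer: 0

Derivation:
Gen 1: crossing 3x4. Both 2&3? no. Sum: 0
Gen 2: crossing 1x2. Both 2&3? no. Sum: 0
Gen 3: crossing 2x1. Both 2&3? no. Sum: 0
Gen 4: crossing 1x2. Both 2&3? no. Sum: 0
Gen 5: crossing 1x4. Both 2&3? no. Sum: 0
Gen 6: crossing 4x1. Both 2&3? no. Sum: 0
Gen 7: crossing 4x3. Both 2&3? no. Sum: 0
Gen 8: crossing 2x1. Both 2&3? no. Sum: 0
Gen 9: crossing 3x4. Both 2&3? no. Sum: 0
Gen 10: crossing 2x4. Both 2&3? no. Sum: 0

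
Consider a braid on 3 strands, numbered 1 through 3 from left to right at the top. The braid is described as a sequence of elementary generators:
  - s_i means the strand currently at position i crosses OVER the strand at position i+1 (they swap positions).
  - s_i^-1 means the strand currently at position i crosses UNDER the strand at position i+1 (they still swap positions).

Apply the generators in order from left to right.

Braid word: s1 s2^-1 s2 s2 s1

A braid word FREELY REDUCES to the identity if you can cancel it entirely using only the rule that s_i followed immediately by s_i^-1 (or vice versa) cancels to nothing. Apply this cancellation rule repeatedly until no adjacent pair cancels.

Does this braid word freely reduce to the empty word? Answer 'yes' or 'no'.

Answer: no

Derivation:
Gen 1 (s1): push. Stack: [s1]
Gen 2 (s2^-1): push. Stack: [s1 s2^-1]
Gen 3 (s2): cancels prior s2^-1. Stack: [s1]
Gen 4 (s2): push. Stack: [s1 s2]
Gen 5 (s1): push. Stack: [s1 s2 s1]
Reduced word: s1 s2 s1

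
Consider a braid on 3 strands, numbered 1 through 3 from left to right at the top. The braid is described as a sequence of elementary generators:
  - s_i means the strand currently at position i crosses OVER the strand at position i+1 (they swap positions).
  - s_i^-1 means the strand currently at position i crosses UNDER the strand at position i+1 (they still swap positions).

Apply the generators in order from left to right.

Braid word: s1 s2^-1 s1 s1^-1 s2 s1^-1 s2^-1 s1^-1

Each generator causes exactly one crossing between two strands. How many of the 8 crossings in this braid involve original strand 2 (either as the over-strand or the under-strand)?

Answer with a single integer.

Answer: 5

Derivation:
Gen 1: crossing 1x2. Involves strand 2? yes. Count so far: 1
Gen 2: crossing 1x3. Involves strand 2? no. Count so far: 1
Gen 3: crossing 2x3. Involves strand 2? yes. Count so far: 2
Gen 4: crossing 3x2. Involves strand 2? yes. Count so far: 3
Gen 5: crossing 3x1. Involves strand 2? no. Count so far: 3
Gen 6: crossing 2x1. Involves strand 2? yes. Count so far: 4
Gen 7: crossing 2x3. Involves strand 2? yes. Count so far: 5
Gen 8: crossing 1x3. Involves strand 2? no. Count so far: 5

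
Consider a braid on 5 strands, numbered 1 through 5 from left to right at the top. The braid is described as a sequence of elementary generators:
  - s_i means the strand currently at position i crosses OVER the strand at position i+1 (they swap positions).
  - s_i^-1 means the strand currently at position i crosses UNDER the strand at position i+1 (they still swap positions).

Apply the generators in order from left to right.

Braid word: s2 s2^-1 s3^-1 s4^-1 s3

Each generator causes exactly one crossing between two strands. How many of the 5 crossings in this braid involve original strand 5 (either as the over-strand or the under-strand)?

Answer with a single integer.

Answer: 2

Derivation:
Gen 1: crossing 2x3. Involves strand 5? no. Count so far: 0
Gen 2: crossing 3x2. Involves strand 5? no. Count so far: 0
Gen 3: crossing 3x4. Involves strand 5? no. Count so far: 0
Gen 4: crossing 3x5. Involves strand 5? yes. Count so far: 1
Gen 5: crossing 4x5. Involves strand 5? yes. Count so far: 2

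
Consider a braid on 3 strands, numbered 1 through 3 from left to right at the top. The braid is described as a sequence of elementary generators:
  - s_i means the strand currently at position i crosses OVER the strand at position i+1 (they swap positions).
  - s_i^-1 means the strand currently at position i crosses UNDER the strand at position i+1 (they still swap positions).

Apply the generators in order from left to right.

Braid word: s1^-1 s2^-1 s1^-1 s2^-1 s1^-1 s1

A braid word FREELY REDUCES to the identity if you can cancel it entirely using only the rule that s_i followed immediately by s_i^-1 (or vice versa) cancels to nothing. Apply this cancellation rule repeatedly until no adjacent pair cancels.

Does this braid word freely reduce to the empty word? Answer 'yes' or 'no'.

Answer: no

Derivation:
Gen 1 (s1^-1): push. Stack: [s1^-1]
Gen 2 (s2^-1): push. Stack: [s1^-1 s2^-1]
Gen 3 (s1^-1): push. Stack: [s1^-1 s2^-1 s1^-1]
Gen 4 (s2^-1): push. Stack: [s1^-1 s2^-1 s1^-1 s2^-1]
Gen 5 (s1^-1): push. Stack: [s1^-1 s2^-1 s1^-1 s2^-1 s1^-1]
Gen 6 (s1): cancels prior s1^-1. Stack: [s1^-1 s2^-1 s1^-1 s2^-1]
Reduced word: s1^-1 s2^-1 s1^-1 s2^-1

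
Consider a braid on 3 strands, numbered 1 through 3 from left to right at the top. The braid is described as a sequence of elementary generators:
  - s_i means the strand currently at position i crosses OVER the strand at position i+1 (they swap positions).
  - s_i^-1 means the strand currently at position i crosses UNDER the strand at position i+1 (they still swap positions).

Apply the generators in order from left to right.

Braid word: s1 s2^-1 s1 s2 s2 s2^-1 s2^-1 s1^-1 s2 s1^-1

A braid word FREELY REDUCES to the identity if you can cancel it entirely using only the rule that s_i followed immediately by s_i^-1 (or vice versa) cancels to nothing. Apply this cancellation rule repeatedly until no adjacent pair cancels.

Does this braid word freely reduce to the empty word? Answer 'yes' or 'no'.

Answer: yes

Derivation:
Gen 1 (s1): push. Stack: [s1]
Gen 2 (s2^-1): push. Stack: [s1 s2^-1]
Gen 3 (s1): push. Stack: [s1 s2^-1 s1]
Gen 4 (s2): push. Stack: [s1 s2^-1 s1 s2]
Gen 5 (s2): push. Stack: [s1 s2^-1 s1 s2 s2]
Gen 6 (s2^-1): cancels prior s2. Stack: [s1 s2^-1 s1 s2]
Gen 7 (s2^-1): cancels prior s2. Stack: [s1 s2^-1 s1]
Gen 8 (s1^-1): cancels prior s1. Stack: [s1 s2^-1]
Gen 9 (s2): cancels prior s2^-1. Stack: [s1]
Gen 10 (s1^-1): cancels prior s1. Stack: []
Reduced word: (empty)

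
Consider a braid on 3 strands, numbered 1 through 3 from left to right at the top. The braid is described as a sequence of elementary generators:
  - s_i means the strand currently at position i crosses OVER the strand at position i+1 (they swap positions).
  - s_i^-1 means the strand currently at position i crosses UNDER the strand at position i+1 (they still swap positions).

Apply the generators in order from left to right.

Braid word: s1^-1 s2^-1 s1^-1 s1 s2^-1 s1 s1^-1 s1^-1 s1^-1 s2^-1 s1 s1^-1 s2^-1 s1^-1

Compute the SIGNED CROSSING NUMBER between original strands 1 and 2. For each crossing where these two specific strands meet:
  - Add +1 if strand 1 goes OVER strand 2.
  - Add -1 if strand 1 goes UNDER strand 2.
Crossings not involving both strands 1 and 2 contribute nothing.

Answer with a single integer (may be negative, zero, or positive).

Gen 1: 1 under 2. Both 1&2? yes. Contrib: -1. Sum: -1
Gen 2: crossing 1x3. Both 1&2? no. Sum: -1
Gen 3: crossing 2x3. Both 1&2? no. Sum: -1
Gen 4: crossing 3x2. Both 1&2? no. Sum: -1
Gen 5: crossing 3x1. Both 1&2? no. Sum: -1
Gen 6: 2 over 1. Both 1&2? yes. Contrib: -1. Sum: -2
Gen 7: 1 under 2. Both 1&2? yes. Contrib: -1. Sum: -3
Gen 8: 2 under 1. Both 1&2? yes. Contrib: +1. Sum: -2
Gen 9: 1 under 2. Both 1&2? yes. Contrib: -1. Sum: -3
Gen 10: crossing 1x3. Both 1&2? no. Sum: -3
Gen 11: crossing 2x3. Both 1&2? no. Sum: -3
Gen 12: crossing 3x2. Both 1&2? no. Sum: -3
Gen 13: crossing 3x1. Both 1&2? no. Sum: -3
Gen 14: 2 under 1. Both 1&2? yes. Contrib: +1. Sum: -2

Answer: -2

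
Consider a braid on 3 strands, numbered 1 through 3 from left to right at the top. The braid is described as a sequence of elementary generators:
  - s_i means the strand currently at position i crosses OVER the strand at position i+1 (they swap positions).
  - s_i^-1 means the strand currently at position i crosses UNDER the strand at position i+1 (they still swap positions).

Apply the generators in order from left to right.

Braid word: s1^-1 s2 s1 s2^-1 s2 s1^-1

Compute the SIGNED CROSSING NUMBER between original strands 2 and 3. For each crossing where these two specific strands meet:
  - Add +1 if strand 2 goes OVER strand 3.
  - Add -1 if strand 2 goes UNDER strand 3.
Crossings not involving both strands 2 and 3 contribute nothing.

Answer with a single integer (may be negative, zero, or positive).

Answer: 2

Derivation:
Gen 1: crossing 1x2. Both 2&3? no. Sum: 0
Gen 2: crossing 1x3. Both 2&3? no. Sum: 0
Gen 3: 2 over 3. Both 2&3? yes. Contrib: +1. Sum: 1
Gen 4: crossing 2x1. Both 2&3? no. Sum: 1
Gen 5: crossing 1x2. Both 2&3? no. Sum: 1
Gen 6: 3 under 2. Both 2&3? yes. Contrib: +1. Sum: 2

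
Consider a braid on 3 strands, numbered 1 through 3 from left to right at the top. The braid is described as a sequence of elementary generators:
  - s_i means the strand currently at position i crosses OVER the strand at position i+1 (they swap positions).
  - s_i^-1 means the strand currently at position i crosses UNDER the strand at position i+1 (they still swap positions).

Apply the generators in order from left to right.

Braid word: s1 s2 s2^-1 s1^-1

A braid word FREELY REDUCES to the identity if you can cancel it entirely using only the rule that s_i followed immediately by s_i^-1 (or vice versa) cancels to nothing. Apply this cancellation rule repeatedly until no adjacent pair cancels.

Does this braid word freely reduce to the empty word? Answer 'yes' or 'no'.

Gen 1 (s1): push. Stack: [s1]
Gen 2 (s2): push. Stack: [s1 s2]
Gen 3 (s2^-1): cancels prior s2. Stack: [s1]
Gen 4 (s1^-1): cancels prior s1. Stack: []
Reduced word: (empty)

Answer: yes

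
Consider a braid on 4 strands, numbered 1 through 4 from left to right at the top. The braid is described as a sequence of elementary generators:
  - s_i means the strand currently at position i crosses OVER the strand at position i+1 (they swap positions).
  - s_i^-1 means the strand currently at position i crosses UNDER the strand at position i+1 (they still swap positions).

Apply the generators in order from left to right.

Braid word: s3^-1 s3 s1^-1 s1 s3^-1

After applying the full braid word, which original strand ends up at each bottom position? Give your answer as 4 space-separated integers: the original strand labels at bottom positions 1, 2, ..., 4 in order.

Answer: 1 2 4 3

Derivation:
Gen 1 (s3^-1): strand 3 crosses under strand 4. Perm now: [1 2 4 3]
Gen 2 (s3): strand 4 crosses over strand 3. Perm now: [1 2 3 4]
Gen 3 (s1^-1): strand 1 crosses under strand 2. Perm now: [2 1 3 4]
Gen 4 (s1): strand 2 crosses over strand 1. Perm now: [1 2 3 4]
Gen 5 (s3^-1): strand 3 crosses under strand 4. Perm now: [1 2 4 3]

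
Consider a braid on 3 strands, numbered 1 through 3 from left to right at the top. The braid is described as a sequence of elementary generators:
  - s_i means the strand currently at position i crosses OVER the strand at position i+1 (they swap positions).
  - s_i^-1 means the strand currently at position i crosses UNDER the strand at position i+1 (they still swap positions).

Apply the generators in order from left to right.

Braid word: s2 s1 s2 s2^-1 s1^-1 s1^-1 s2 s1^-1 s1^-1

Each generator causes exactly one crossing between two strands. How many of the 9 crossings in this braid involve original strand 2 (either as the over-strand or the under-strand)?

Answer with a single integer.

Answer: 6

Derivation:
Gen 1: crossing 2x3. Involves strand 2? yes. Count so far: 1
Gen 2: crossing 1x3. Involves strand 2? no. Count so far: 1
Gen 3: crossing 1x2. Involves strand 2? yes. Count so far: 2
Gen 4: crossing 2x1. Involves strand 2? yes. Count so far: 3
Gen 5: crossing 3x1. Involves strand 2? no. Count so far: 3
Gen 6: crossing 1x3. Involves strand 2? no. Count so far: 3
Gen 7: crossing 1x2. Involves strand 2? yes. Count so far: 4
Gen 8: crossing 3x2. Involves strand 2? yes. Count so far: 5
Gen 9: crossing 2x3. Involves strand 2? yes. Count so far: 6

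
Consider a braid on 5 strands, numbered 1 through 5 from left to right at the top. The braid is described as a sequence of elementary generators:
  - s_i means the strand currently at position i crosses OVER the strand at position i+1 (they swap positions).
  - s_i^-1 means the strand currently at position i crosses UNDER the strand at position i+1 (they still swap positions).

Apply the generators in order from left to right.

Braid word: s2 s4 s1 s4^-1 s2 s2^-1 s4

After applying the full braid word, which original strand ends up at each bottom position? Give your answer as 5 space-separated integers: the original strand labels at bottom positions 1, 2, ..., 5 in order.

Gen 1 (s2): strand 2 crosses over strand 3. Perm now: [1 3 2 4 5]
Gen 2 (s4): strand 4 crosses over strand 5. Perm now: [1 3 2 5 4]
Gen 3 (s1): strand 1 crosses over strand 3. Perm now: [3 1 2 5 4]
Gen 4 (s4^-1): strand 5 crosses under strand 4. Perm now: [3 1 2 4 5]
Gen 5 (s2): strand 1 crosses over strand 2. Perm now: [3 2 1 4 5]
Gen 6 (s2^-1): strand 2 crosses under strand 1. Perm now: [3 1 2 4 5]
Gen 7 (s4): strand 4 crosses over strand 5. Perm now: [3 1 2 5 4]

Answer: 3 1 2 5 4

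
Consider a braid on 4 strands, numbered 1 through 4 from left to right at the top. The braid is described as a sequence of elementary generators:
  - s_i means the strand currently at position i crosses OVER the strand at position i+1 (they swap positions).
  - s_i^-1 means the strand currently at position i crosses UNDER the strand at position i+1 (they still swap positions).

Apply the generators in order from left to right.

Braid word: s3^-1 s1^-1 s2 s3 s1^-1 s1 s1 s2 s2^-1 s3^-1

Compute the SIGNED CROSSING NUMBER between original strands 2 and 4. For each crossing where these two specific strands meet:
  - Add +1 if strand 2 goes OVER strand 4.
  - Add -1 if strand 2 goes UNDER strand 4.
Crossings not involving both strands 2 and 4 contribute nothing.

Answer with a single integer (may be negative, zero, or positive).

Answer: -1

Derivation:
Gen 1: crossing 3x4. Both 2&4? no. Sum: 0
Gen 2: crossing 1x2. Both 2&4? no. Sum: 0
Gen 3: crossing 1x4. Both 2&4? no. Sum: 0
Gen 4: crossing 1x3. Both 2&4? no. Sum: 0
Gen 5: 2 under 4. Both 2&4? yes. Contrib: -1. Sum: -1
Gen 6: 4 over 2. Both 2&4? yes. Contrib: -1. Sum: -2
Gen 7: 2 over 4. Both 2&4? yes. Contrib: +1. Sum: -1
Gen 8: crossing 2x3. Both 2&4? no. Sum: -1
Gen 9: crossing 3x2. Both 2&4? no. Sum: -1
Gen 10: crossing 3x1. Both 2&4? no. Sum: -1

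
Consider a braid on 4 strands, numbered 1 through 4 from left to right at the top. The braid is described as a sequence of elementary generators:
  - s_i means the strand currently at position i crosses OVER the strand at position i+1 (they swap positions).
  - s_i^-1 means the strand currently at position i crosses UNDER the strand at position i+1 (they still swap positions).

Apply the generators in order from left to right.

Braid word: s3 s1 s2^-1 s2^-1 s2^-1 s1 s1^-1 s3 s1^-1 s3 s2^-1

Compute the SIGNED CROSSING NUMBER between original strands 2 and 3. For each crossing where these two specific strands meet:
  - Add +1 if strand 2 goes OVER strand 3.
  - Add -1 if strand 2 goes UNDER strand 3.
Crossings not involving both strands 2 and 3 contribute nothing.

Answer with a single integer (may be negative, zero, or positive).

Answer: 0

Derivation:
Gen 1: crossing 3x4. Both 2&3? no. Sum: 0
Gen 2: crossing 1x2. Both 2&3? no. Sum: 0
Gen 3: crossing 1x4. Both 2&3? no. Sum: 0
Gen 4: crossing 4x1. Both 2&3? no. Sum: 0
Gen 5: crossing 1x4. Both 2&3? no. Sum: 0
Gen 6: crossing 2x4. Both 2&3? no. Sum: 0
Gen 7: crossing 4x2. Both 2&3? no. Sum: 0
Gen 8: crossing 1x3. Both 2&3? no. Sum: 0
Gen 9: crossing 2x4. Both 2&3? no. Sum: 0
Gen 10: crossing 3x1. Both 2&3? no. Sum: 0
Gen 11: crossing 2x1. Both 2&3? no. Sum: 0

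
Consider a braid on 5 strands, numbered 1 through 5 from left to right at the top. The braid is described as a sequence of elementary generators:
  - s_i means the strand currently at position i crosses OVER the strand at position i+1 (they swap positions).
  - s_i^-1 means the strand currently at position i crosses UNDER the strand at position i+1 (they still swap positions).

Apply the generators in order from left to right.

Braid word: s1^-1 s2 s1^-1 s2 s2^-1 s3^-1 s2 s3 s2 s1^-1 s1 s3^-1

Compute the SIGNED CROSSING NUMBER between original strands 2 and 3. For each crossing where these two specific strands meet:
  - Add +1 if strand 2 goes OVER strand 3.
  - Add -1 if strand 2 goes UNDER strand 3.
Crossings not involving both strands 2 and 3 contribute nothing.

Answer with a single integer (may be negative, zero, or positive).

Answer: -1

Derivation:
Gen 1: crossing 1x2. Both 2&3? no. Sum: 0
Gen 2: crossing 1x3. Both 2&3? no. Sum: 0
Gen 3: 2 under 3. Both 2&3? yes. Contrib: -1. Sum: -1
Gen 4: crossing 2x1. Both 2&3? no. Sum: -1
Gen 5: crossing 1x2. Both 2&3? no. Sum: -1
Gen 6: crossing 1x4. Both 2&3? no. Sum: -1
Gen 7: crossing 2x4. Both 2&3? no. Sum: -1
Gen 8: crossing 2x1. Both 2&3? no. Sum: -1
Gen 9: crossing 4x1. Both 2&3? no. Sum: -1
Gen 10: crossing 3x1. Both 2&3? no. Sum: -1
Gen 11: crossing 1x3. Both 2&3? no. Sum: -1
Gen 12: crossing 4x2. Both 2&3? no. Sum: -1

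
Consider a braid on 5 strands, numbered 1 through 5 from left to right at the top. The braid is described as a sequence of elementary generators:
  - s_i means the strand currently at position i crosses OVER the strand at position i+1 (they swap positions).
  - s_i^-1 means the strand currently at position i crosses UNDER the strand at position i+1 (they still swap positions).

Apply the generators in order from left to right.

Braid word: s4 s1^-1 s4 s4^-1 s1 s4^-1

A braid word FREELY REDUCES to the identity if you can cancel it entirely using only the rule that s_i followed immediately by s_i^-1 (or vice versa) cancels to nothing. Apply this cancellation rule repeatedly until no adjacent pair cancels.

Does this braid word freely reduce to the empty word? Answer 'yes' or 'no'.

Gen 1 (s4): push. Stack: [s4]
Gen 2 (s1^-1): push. Stack: [s4 s1^-1]
Gen 3 (s4): push. Stack: [s4 s1^-1 s4]
Gen 4 (s4^-1): cancels prior s4. Stack: [s4 s1^-1]
Gen 5 (s1): cancels prior s1^-1. Stack: [s4]
Gen 6 (s4^-1): cancels prior s4. Stack: []
Reduced word: (empty)

Answer: yes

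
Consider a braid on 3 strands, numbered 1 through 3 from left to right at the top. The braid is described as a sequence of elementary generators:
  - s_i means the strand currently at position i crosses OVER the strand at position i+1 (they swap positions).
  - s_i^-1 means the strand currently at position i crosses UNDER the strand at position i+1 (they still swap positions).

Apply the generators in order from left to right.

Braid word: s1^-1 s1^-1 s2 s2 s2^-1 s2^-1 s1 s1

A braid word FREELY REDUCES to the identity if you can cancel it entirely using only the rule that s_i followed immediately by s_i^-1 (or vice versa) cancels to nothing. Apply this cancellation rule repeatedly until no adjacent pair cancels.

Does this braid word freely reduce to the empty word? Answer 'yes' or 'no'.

Gen 1 (s1^-1): push. Stack: [s1^-1]
Gen 2 (s1^-1): push. Stack: [s1^-1 s1^-1]
Gen 3 (s2): push. Stack: [s1^-1 s1^-1 s2]
Gen 4 (s2): push. Stack: [s1^-1 s1^-1 s2 s2]
Gen 5 (s2^-1): cancels prior s2. Stack: [s1^-1 s1^-1 s2]
Gen 6 (s2^-1): cancels prior s2. Stack: [s1^-1 s1^-1]
Gen 7 (s1): cancels prior s1^-1. Stack: [s1^-1]
Gen 8 (s1): cancels prior s1^-1. Stack: []
Reduced word: (empty)

Answer: yes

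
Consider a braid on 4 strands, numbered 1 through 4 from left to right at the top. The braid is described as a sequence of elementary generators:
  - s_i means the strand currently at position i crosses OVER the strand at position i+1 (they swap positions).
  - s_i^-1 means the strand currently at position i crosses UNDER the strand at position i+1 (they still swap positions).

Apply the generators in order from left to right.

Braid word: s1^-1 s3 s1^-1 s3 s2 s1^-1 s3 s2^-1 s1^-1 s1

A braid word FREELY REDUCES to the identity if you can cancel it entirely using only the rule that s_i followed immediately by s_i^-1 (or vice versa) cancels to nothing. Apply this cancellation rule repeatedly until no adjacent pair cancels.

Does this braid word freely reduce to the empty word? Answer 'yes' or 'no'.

Answer: no

Derivation:
Gen 1 (s1^-1): push. Stack: [s1^-1]
Gen 2 (s3): push. Stack: [s1^-1 s3]
Gen 3 (s1^-1): push. Stack: [s1^-1 s3 s1^-1]
Gen 4 (s3): push. Stack: [s1^-1 s3 s1^-1 s3]
Gen 5 (s2): push. Stack: [s1^-1 s3 s1^-1 s3 s2]
Gen 6 (s1^-1): push. Stack: [s1^-1 s3 s1^-1 s3 s2 s1^-1]
Gen 7 (s3): push. Stack: [s1^-1 s3 s1^-1 s3 s2 s1^-1 s3]
Gen 8 (s2^-1): push. Stack: [s1^-1 s3 s1^-1 s3 s2 s1^-1 s3 s2^-1]
Gen 9 (s1^-1): push. Stack: [s1^-1 s3 s1^-1 s3 s2 s1^-1 s3 s2^-1 s1^-1]
Gen 10 (s1): cancels prior s1^-1. Stack: [s1^-1 s3 s1^-1 s3 s2 s1^-1 s3 s2^-1]
Reduced word: s1^-1 s3 s1^-1 s3 s2 s1^-1 s3 s2^-1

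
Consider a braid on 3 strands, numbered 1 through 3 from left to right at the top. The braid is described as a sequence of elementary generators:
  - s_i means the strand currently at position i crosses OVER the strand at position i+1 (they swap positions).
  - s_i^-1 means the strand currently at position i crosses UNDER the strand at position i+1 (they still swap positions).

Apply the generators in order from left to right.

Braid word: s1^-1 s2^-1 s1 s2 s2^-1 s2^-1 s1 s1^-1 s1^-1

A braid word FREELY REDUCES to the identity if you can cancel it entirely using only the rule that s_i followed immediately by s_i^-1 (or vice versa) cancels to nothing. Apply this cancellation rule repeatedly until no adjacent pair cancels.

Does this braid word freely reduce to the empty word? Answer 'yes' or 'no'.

Gen 1 (s1^-1): push. Stack: [s1^-1]
Gen 2 (s2^-1): push. Stack: [s1^-1 s2^-1]
Gen 3 (s1): push. Stack: [s1^-1 s2^-1 s1]
Gen 4 (s2): push. Stack: [s1^-1 s2^-1 s1 s2]
Gen 5 (s2^-1): cancels prior s2. Stack: [s1^-1 s2^-1 s1]
Gen 6 (s2^-1): push. Stack: [s1^-1 s2^-1 s1 s2^-1]
Gen 7 (s1): push. Stack: [s1^-1 s2^-1 s1 s2^-1 s1]
Gen 8 (s1^-1): cancels prior s1. Stack: [s1^-1 s2^-1 s1 s2^-1]
Gen 9 (s1^-1): push. Stack: [s1^-1 s2^-1 s1 s2^-1 s1^-1]
Reduced word: s1^-1 s2^-1 s1 s2^-1 s1^-1

Answer: no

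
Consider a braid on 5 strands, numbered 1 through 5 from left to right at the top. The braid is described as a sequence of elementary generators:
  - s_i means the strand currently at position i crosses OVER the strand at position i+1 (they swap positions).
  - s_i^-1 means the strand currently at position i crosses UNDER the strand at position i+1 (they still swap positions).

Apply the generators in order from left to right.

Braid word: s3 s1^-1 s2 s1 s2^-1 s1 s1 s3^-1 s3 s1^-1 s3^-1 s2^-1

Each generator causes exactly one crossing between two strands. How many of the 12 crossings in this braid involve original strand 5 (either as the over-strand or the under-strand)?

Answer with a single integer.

Answer: 0

Derivation:
Gen 1: crossing 3x4. Involves strand 5? no. Count so far: 0
Gen 2: crossing 1x2. Involves strand 5? no. Count so far: 0
Gen 3: crossing 1x4. Involves strand 5? no. Count so far: 0
Gen 4: crossing 2x4. Involves strand 5? no. Count so far: 0
Gen 5: crossing 2x1. Involves strand 5? no. Count so far: 0
Gen 6: crossing 4x1. Involves strand 5? no. Count so far: 0
Gen 7: crossing 1x4. Involves strand 5? no. Count so far: 0
Gen 8: crossing 2x3. Involves strand 5? no. Count so far: 0
Gen 9: crossing 3x2. Involves strand 5? no. Count so far: 0
Gen 10: crossing 4x1. Involves strand 5? no. Count so far: 0
Gen 11: crossing 2x3. Involves strand 5? no. Count so far: 0
Gen 12: crossing 4x3. Involves strand 5? no. Count so far: 0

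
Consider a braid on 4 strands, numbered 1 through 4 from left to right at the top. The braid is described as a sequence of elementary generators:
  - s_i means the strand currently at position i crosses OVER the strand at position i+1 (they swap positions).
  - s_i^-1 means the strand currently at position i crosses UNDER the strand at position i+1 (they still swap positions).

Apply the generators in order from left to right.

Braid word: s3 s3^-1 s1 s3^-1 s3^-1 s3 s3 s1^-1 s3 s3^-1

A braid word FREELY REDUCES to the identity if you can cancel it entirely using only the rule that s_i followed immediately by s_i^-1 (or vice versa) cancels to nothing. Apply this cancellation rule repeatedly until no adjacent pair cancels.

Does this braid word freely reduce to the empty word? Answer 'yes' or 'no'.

Gen 1 (s3): push. Stack: [s3]
Gen 2 (s3^-1): cancels prior s3. Stack: []
Gen 3 (s1): push. Stack: [s1]
Gen 4 (s3^-1): push. Stack: [s1 s3^-1]
Gen 5 (s3^-1): push. Stack: [s1 s3^-1 s3^-1]
Gen 6 (s3): cancels prior s3^-1. Stack: [s1 s3^-1]
Gen 7 (s3): cancels prior s3^-1. Stack: [s1]
Gen 8 (s1^-1): cancels prior s1. Stack: []
Gen 9 (s3): push. Stack: [s3]
Gen 10 (s3^-1): cancels prior s3. Stack: []
Reduced word: (empty)

Answer: yes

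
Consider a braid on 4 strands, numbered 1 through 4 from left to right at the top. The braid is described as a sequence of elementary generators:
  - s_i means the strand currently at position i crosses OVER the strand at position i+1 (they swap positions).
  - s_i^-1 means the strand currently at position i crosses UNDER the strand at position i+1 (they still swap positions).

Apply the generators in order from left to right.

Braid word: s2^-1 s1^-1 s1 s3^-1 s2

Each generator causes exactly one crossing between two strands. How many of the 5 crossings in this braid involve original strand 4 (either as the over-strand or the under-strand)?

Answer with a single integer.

Answer: 2

Derivation:
Gen 1: crossing 2x3. Involves strand 4? no. Count so far: 0
Gen 2: crossing 1x3. Involves strand 4? no. Count so far: 0
Gen 3: crossing 3x1. Involves strand 4? no. Count so far: 0
Gen 4: crossing 2x4. Involves strand 4? yes. Count so far: 1
Gen 5: crossing 3x4. Involves strand 4? yes. Count so far: 2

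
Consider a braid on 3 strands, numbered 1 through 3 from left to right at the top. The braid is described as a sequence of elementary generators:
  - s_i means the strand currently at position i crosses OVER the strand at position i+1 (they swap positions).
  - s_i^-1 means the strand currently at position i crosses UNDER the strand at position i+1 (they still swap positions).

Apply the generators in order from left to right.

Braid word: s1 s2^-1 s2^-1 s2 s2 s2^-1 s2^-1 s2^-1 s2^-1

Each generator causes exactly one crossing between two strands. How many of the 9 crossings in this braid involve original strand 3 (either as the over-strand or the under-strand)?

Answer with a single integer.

Answer: 8

Derivation:
Gen 1: crossing 1x2. Involves strand 3? no. Count so far: 0
Gen 2: crossing 1x3. Involves strand 3? yes. Count so far: 1
Gen 3: crossing 3x1. Involves strand 3? yes. Count so far: 2
Gen 4: crossing 1x3. Involves strand 3? yes. Count so far: 3
Gen 5: crossing 3x1. Involves strand 3? yes. Count so far: 4
Gen 6: crossing 1x3. Involves strand 3? yes. Count so far: 5
Gen 7: crossing 3x1. Involves strand 3? yes. Count so far: 6
Gen 8: crossing 1x3. Involves strand 3? yes. Count so far: 7
Gen 9: crossing 3x1. Involves strand 3? yes. Count so far: 8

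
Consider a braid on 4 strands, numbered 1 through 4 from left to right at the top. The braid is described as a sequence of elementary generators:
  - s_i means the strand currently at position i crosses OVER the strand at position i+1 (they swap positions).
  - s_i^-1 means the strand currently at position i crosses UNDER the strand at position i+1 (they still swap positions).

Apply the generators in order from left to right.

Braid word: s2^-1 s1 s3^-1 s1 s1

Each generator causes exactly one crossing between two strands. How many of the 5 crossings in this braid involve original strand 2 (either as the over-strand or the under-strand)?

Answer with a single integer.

Gen 1: crossing 2x3. Involves strand 2? yes. Count so far: 1
Gen 2: crossing 1x3. Involves strand 2? no. Count so far: 1
Gen 3: crossing 2x4. Involves strand 2? yes. Count so far: 2
Gen 4: crossing 3x1. Involves strand 2? no. Count so far: 2
Gen 5: crossing 1x3. Involves strand 2? no. Count so far: 2

Answer: 2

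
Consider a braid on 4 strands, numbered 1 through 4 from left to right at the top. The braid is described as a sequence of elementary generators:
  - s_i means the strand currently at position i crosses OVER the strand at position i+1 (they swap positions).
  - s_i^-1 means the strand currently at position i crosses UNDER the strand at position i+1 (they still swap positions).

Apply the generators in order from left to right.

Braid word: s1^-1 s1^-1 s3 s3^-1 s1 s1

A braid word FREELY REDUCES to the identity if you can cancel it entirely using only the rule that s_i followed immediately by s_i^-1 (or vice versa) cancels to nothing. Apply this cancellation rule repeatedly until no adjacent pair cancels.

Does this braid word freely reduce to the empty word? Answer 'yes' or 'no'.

Gen 1 (s1^-1): push. Stack: [s1^-1]
Gen 2 (s1^-1): push. Stack: [s1^-1 s1^-1]
Gen 3 (s3): push. Stack: [s1^-1 s1^-1 s3]
Gen 4 (s3^-1): cancels prior s3. Stack: [s1^-1 s1^-1]
Gen 5 (s1): cancels prior s1^-1. Stack: [s1^-1]
Gen 6 (s1): cancels prior s1^-1. Stack: []
Reduced word: (empty)

Answer: yes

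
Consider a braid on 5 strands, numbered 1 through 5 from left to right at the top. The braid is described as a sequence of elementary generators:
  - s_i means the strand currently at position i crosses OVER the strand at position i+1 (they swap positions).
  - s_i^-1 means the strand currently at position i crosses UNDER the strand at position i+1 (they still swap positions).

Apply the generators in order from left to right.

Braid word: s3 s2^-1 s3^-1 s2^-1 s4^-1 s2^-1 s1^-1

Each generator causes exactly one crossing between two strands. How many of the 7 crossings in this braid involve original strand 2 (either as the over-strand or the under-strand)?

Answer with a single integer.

Gen 1: crossing 3x4. Involves strand 2? no. Count so far: 0
Gen 2: crossing 2x4. Involves strand 2? yes. Count so far: 1
Gen 3: crossing 2x3. Involves strand 2? yes. Count so far: 2
Gen 4: crossing 4x3. Involves strand 2? no. Count so far: 2
Gen 5: crossing 2x5. Involves strand 2? yes. Count so far: 3
Gen 6: crossing 3x4. Involves strand 2? no. Count so far: 3
Gen 7: crossing 1x4. Involves strand 2? no. Count so far: 3

Answer: 3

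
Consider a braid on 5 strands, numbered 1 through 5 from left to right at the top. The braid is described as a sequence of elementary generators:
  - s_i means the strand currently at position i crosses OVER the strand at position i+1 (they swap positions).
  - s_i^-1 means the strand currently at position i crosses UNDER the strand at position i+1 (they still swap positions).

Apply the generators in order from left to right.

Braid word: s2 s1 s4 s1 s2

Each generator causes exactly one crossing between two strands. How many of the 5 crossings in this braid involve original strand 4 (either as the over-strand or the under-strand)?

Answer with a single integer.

Answer: 1

Derivation:
Gen 1: crossing 2x3. Involves strand 4? no. Count so far: 0
Gen 2: crossing 1x3. Involves strand 4? no. Count so far: 0
Gen 3: crossing 4x5. Involves strand 4? yes. Count so far: 1
Gen 4: crossing 3x1. Involves strand 4? no. Count so far: 1
Gen 5: crossing 3x2. Involves strand 4? no. Count so far: 1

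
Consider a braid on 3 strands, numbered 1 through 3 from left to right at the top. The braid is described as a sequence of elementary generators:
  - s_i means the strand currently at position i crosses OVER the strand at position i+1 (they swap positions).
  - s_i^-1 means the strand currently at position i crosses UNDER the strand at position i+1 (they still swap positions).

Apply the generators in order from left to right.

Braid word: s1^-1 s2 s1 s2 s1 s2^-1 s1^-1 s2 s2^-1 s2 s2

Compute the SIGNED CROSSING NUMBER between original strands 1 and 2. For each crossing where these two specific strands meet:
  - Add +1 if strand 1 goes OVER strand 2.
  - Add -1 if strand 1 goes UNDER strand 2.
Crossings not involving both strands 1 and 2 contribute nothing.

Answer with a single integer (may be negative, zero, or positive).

Gen 1: 1 under 2. Both 1&2? yes. Contrib: -1. Sum: -1
Gen 2: crossing 1x3. Both 1&2? no. Sum: -1
Gen 3: crossing 2x3. Both 1&2? no. Sum: -1
Gen 4: 2 over 1. Both 1&2? yes. Contrib: -1. Sum: -2
Gen 5: crossing 3x1. Both 1&2? no. Sum: -2
Gen 6: crossing 3x2. Both 1&2? no. Sum: -2
Gen 7: 1 under 2. Both 1&2? yes. Contrib: -1. Sum: -3
Gen 8: crossing 1x3. Both 1&2? no. Sum: -3
Gen 9: crossing 3x1. Both 1&2? no. Sum: -3
Gen 10: crossing 1x3. Both 1&2? no. Sum: -3
Gen 11: crossing 3x1. Both 1&2? no. Sum: -3

Answer: -3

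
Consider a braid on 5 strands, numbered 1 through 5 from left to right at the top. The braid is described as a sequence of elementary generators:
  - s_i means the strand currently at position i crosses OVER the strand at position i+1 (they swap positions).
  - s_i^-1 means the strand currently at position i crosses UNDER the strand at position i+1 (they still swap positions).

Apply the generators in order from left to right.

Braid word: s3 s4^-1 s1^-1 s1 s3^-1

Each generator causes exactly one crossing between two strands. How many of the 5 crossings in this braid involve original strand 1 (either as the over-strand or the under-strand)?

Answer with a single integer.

Gen 1: crossing 3x4. Involves strand 1? no. Count so far: 0
Gen 2: crossing 3x5. Involves strand 1? no. Count so far: 0
Gen 3: crossing 1x2. Involves strand 1? yes. Count so far: 1
Gen 4: crossing 2x1. Involves strand 1? yes. Count so far: 2
Gen 5: crossing 4x5. Involves strand 1? no. Count so far: 2

Answer: 2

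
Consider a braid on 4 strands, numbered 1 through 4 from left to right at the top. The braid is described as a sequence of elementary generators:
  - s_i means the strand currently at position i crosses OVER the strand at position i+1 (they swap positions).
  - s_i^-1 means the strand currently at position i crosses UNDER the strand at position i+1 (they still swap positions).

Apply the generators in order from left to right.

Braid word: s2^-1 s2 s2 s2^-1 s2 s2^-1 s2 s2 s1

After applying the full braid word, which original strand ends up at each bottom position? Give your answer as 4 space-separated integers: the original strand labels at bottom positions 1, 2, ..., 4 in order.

Gen 1 (s2^-1): strand 2 crosses under strand 3. Perm now: [1 3 2 4]
Gen 2 (s2): strand 3 crosses over strand 2. Perm now: [1 2 3 4]
Gen 3 (s2): strand 2 crosses over strand 3. Perm now: [1 3 2 4]
Gen 4 (s2^-1): strand 3 crosses under strand 2. Perm now: [1 2 3 4]
Gen 5 (s2): strand 2 crosses over strand 3. Perm now: [1 3 2 4]
Gen 6 (s2^-1): strand 3 crosses under strand 2. Perm now: [1 2 3 4]
Gen 7 (s2): strand 2 crosses over strand 3. Perm now: [1 3 2 4]
Gen 8 (s2): strand 3 crosses over strand 2. Perm now: [1 2 3 4]
Gen 9 (s1): strand 1 crosses over strand 2. Perm now: [2 1 3 4]

Answer: 2 1 3 4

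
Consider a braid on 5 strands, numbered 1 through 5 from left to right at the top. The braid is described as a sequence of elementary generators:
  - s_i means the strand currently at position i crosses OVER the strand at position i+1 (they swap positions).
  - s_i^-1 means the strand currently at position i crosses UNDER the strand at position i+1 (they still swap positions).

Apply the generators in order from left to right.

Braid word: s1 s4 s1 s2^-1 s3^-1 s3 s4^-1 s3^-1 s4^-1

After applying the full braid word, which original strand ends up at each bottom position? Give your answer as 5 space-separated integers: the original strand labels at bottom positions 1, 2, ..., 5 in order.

Answer: 1 3 4 5 2

Derivation:
Gen 1 (s1): strand 1 crosses over strand 2. Perm now: [2 1 3 4 5]
Gen 2 (s4): strand 4 crosses over strand 5. Perm now: [2 1 3 5 4]
Gen 3 (s1): strand 2 crosses over strand 1. Perm now: [1 2 3 5 4]
Gen 4 (s2^-1): strand 2 crosses under strand 3. Perm now: [1 3 2 5 4]
Gen 5 (s3^-1): strand 2 crosses under strand 5. Perm now: [1 3 5 2 4]
Gen 6 (s3): strand 5 crosses over strand 2. Perm now: [1 3 2 5 4]
Gen 7 (s4^-1): strand 5 crosses under strand 4. Perm now: [1 3 2 4 5]
Gen 8 (s3^-1): strand 2 crosses under strand 4. Perm now: [1 3 4 2 5]
Gen 9 (s4^-1): strand 2 crosses under strand 5. Perm now: [1 3 4 5 2]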